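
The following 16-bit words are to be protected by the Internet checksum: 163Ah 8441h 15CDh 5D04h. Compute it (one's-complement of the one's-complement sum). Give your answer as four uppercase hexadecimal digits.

One's-complement addition (fold any carry out of bit 15 back into bit 0):
  0x163A + 0x8441 = 0x09A7B
  0x9A7B + 0x15CD = 0x0B048
  0xB048 + 0x5D04 = 0x10D4C → wrap carry → 0x0D4D
One's-complement sum = 0x0D4D.
Checksum = ~0x0D4D & 0xFFFF = 0xF2B2.

F2B2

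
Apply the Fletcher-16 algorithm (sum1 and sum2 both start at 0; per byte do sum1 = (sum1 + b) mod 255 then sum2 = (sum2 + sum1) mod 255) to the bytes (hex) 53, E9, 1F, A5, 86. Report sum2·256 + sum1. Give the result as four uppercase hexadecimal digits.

Running sums (mod 255):
  after byte 0 (53): sum1=83, sum2=83
  after byte 1 (E9): sum1=61, sum2=144
  after byte 2 (1F): sum1=92, sum2=236
  after byte 3 (A5): sum1=2, sum2=238
  after byte 4 (86): sum1=136, sum2=119
Checksum = sum2·256 + sum1 = 119·256 + 136 = 30600 = 0x7788.

7788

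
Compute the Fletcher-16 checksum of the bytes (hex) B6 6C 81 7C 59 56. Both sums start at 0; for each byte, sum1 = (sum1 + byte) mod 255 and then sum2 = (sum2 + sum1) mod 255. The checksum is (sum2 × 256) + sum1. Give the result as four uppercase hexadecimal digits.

EAD0

Running sums (mod 255):
  after byte 0 (B6): sum1=182, sum2=182
  after byte 1 (6C): sum1=35, sum2=217
  after byte 2 (81): sum1=164, sum2=126
  after byte 3 (7C): sum1=33, sum2=159
  after byte 4 (59): sum1=122, sum2=26
  after byte 5 (56): sum1=208, sum2=234
Checksum = sum2·256 + sum1 = 234·256 + 208 = 60112 = 0xEAD0.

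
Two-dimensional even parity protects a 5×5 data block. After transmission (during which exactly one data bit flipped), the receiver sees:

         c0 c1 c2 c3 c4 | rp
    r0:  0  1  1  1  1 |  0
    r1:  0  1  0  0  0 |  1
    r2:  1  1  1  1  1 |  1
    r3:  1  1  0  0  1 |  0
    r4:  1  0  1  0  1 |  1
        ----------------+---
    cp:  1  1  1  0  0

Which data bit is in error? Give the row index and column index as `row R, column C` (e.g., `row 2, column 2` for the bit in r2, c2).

row 3, column 1

Recompute each row's even parity and compare to rp:
  r0: data parity 0, sent rp 0 → ok
  r1: data parity 1, sent rp 1 → ok
  r2: data parity 1, sent rp 1 → ok
  r3: data parity 1, sent rp 0 → mismatch
  r4: data parity 1, sent rp 1 → ok
Recompute each column's even parity and compare to cp:
  c0: data parity 1, sent cp 1 → ok
  c1: data parity 0, sent cp 1 → mismatch
  c2: data parity 1, sent cp 1 → ok
  c3: data parity 0, sent cp 0 → ok
  c4: data parity 0, sent cp 0 → ok
Exactly one row (r3) and one column (c1) fail → the flipped bit is at their intersection.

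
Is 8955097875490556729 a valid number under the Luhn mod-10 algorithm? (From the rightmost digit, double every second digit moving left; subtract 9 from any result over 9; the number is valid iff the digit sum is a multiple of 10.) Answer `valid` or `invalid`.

From the right, keep odd positions and double even positions (subtract 9 from any doubled value over 9):
  doubled (positions 2,4,...): 4 3 1 9 1 7 9 1 9 → sum 44
  kept (positions 1,3,...): 9 7 5 0 4 7 7 0 5 8 → sum 52
Total = 96.
96 mod 10 = 6, so the number is invalid.

invalid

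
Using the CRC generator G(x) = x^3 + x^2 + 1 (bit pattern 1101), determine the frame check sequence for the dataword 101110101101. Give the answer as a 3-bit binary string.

010

Append 3 zeros: 101110101101000. Divide by 1101 (XOR where the leading bit is 1):
  pos 0: 1011 XOR 1101 = 0110
  pos 1: 1101 XOR 1101 = 0000
  pos 6: 1011 XOR 1101 = 0110
  pos 7: 1100 XOR 1101 = 0001
  pos 10: 1100 XOR 1101 = 0001
Remainder (last 3 bits) = 010. This is the CRC / FCS.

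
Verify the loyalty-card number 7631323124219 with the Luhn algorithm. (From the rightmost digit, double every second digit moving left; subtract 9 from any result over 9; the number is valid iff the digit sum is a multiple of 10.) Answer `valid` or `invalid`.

valid

From the right, keep odd positions and double even positions (subtract 9 from any doubled value over 9):
  doubled (positions 2,4,...): 2 8 2 4 2 3 → sum 21
  kept (positions 1,3,...): 9 2 2 3 3 3 7 → sum 29
Total = 50.
50 mod 10 = 0, so the number is valid.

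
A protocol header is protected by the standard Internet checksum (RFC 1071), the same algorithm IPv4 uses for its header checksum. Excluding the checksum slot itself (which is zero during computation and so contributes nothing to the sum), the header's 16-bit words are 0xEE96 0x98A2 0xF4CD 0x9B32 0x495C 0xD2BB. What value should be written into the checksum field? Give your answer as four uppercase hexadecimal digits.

One's-complement addition (fold any carry out of bit 15 back into bit 0):
  0xEE96 + 0x98A2 = 0x18738 → wrap carry → 0x8739
  0x8739 + 0xF4CD = 0x17C06 → wrap carry → 0x7C07
  0x7C07 + 0x9B32 = 0x11739 → wrap carry → 0x173A
  0x173A + 0x495C = 0x06096
  0x6096 + 0xD2BB = 0x13351 → wrap carry → 0x3352
One's-complement sum = 0x3352.
Checksum = ~0x3352 & 0xFFFF = 0xCCAD.

CCAD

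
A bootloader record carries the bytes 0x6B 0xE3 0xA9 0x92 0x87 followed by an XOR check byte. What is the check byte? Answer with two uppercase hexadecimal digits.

XOR the bytes together:
  start with 0x6B
  0x6B ⊕ 0xE3 = 0x88
  0x88 ⊕ 0xA9 = 0x21
  0x21 ⊕ 0x92 = 0xB3
  0xB3 ⊕ 0x87 = 0x34

34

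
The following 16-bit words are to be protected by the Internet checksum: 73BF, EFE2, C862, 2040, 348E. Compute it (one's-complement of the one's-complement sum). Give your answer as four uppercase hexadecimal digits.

One's-complement addition (fold any carry out of bit 15 back into bit 0):
  0x73BF + 0xEFE2 = 0x163A1 → wrap carry → 0x63A2
  0x63A2 + 0xC862 = 0x12C04 → wrap carry → 0x2C05
  0x2C05 + 0x2040 = 0x04C45
  0x4C45 + 0x348E = 0x080D3
One's-complement sum = 0x80D3.
Checksum = ~0x80D3 & 0xFFFF = 0x7F2C.

7F2C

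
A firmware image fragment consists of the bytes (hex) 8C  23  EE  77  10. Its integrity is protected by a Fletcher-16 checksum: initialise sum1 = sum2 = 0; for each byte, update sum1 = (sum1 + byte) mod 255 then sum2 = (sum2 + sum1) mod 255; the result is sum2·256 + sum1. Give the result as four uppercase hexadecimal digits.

Running sums (mod 255):
  after byte 0 (8C): sum1=140, sum2=140
  after byte 1 (23): sum1=175, sum2=60
  after byte 2 (EE): sum1=158, sum2=218
  after byte 3 (77): sum1=22, sum2=240
  after byte 4 (10): sum1=38, sum2=23
Checksum = sum2·256 + sum1 = 23·256 + 38 = 5926 = 0x1726.

1726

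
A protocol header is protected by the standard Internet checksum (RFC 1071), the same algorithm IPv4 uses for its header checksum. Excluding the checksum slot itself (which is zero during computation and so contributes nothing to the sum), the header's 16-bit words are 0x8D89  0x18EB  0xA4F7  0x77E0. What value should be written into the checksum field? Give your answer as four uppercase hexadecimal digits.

3CB3

One's-complement addition (fold any carry out of bit 15 back into bit 0):
  0x8D89 + 0x18EB = 0x0A674
  0xA674 + 0xA4F7 = 0x14B6B → wrap carry → 0x4B6C
  0x4B6C + 0x77E0 = 0x0C34C
One's-complement sum = 0xC34C.
Checksum = ~0xC34C & 0xFFFF = 0x3CB3.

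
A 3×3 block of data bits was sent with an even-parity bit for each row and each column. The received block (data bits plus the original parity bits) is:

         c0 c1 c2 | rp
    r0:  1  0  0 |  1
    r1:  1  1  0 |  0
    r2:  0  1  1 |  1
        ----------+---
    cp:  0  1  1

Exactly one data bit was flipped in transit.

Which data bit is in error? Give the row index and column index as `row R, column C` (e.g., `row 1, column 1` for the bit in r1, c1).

row 2, column 1

Recompute each row's even parity and compare to rp:
  r0: data parity 1, sent rp 1 → ok
  r1: data parity 0, sent rp 0 → ok
  r2: data parity 0, sent rp 1 → mismatch
Recompute each column's even parity and compare to cp:
  c0: data parity 0, sent cp 0 → ok
  c1: data parity 0, sent cp 1 → mismatch
  c2: data parity 1, sent cp 1 → ok
Exactly one row (r2) and one column (c1) fail → the flipped bit is at their intersection.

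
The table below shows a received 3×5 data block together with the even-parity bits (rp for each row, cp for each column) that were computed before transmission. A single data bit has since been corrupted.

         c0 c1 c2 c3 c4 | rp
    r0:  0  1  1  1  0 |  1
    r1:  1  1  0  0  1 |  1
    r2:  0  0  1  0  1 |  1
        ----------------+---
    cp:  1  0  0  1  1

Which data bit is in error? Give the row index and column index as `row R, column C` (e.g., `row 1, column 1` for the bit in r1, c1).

Recompute each row's even parity and compare to rp:
  r0: data parity 1, sent rp 1 → ok
  r1: data parity 1, sent rp 1 → ok
  r2: data parity 0, sent rp 1 → mismatch
Recompute each column's even parity and compare to cp:
  c0: data parity 1, sent cp 1 → ok
  c1: data parity 0, sent cp 0 → ok
  c2: data parity 0, sent cp 0 → ok
  c3: data parity 1, sent cp 1 → ok
  c4: data parity 0, sent cp 1 → mismatch
Exactly one row (r2) and one column (c4) fail → the flipped bit is at their intersection.

row 2, column 4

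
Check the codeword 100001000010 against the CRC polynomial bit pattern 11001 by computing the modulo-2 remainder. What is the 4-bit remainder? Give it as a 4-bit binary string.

0000

Modulo-2 division of 100001000010 by 11001:
  pos 0: 10000 XOR 11001 = 01001
  pos 1: 10011 XOR 11001 = 01010
  pos 2: 10100 XOR 11001 = 01101
  pos 3: 11010 XOR 11001 = 00011
  pos 6: 11001 XOR 11001 = 00000
Remainder = 0000 (zero — the frame passes the CRC check).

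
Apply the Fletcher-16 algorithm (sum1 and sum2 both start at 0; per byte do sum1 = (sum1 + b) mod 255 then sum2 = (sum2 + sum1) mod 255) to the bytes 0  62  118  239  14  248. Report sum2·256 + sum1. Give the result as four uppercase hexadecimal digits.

Running sums (mod 255):
  after byte 0 (0): sum1=0, sum2=0
  after byte 1 (62): sum1=62, sum2=62
  after byte 2 (118): sum1=180, sum2=242
  after byte 3 (239): sum1=164, sum2=151
  after byte 4 (14): sum1=178, sum2=74
  after byte 5 (248): sum1=171, sum2=245
Checksum = sum2·256 + sum1 = 245·256 + 171 = 62891 = 0xF5AB.

F5AB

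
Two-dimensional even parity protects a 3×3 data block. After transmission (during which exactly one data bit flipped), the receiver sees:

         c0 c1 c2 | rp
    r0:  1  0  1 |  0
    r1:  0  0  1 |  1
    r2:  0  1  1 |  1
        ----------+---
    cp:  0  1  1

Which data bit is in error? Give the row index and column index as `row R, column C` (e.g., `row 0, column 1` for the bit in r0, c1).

Recompute each row's even parity and compare to rp:
  r0: data parity 0, sent rp 0 → ok
  r1: data parity 1, sent rp 1 → ok
  r2: data parity 0, sent rp 1 → mismatch
Recompute each column's even parity and compare to cp:
  c0: data parity 1, sent cp 0 → mismatch
  c1: data parity 1, sent cp 1 → ok
  c2: data parity 1, sent cp 1 → ok
Exactly one row (r2) and one column (c0) fail → the flipped bit is at their intersection.

row 2, column 0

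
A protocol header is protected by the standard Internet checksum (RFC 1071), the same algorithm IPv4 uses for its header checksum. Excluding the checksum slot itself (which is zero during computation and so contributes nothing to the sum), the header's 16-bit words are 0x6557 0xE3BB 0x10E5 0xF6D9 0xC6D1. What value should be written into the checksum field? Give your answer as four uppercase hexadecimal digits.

E85B

One's-complement addition (fold any carry out of bit 15 back into bit 0):
  0x6557 + 0xE3BB = 0x14912 → wrap carry → 0x4913
  0x4913 + 0x10E5 = 0x059F8
  0x59F8 + 0xF6D9 = 0x150D1 → wrap carry → 0x50D2
  0x50D2 + 0xC6D1 = 0x117A3 → wrap carry → 0x17A4
One's-complement sum = 0x17A4.
Checksum = ~0x17A4 & 0xFFFF = 0xE85B.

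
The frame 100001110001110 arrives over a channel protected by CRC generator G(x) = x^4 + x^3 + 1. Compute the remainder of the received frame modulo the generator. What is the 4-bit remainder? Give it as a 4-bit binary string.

1110

Modulo-2 division of 100001110001110 by 11001:
  pos 0: 10000 XOR 11001 = 01001
  pos 1: 10011 XOR 11001 = 01010
  pos 2: 10101 XOR 11001 = 01100
  pos 3: 11001 XOR 11001 = 00000
Remainder = 1110 (nonzero — an error is detected).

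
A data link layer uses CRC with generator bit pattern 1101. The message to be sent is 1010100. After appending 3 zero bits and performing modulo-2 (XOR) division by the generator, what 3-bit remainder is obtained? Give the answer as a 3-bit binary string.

110

Append 3 zeros: 1010100000. Divide by 1101 (XOR where the leading bit is 1):
  pos 0: 1010 XOR 1101 = 0111
  pos 1: 1111 XOR 1101 = 0010
  pos 3: 1000 XOR 1101 = 0101
  pos 4: 1010 XOR 1101 = 0111
  pos 5: 1110 XOR 1101 = 0011
Remainder (last 3 bits) = 110. This is the CRC / FCS.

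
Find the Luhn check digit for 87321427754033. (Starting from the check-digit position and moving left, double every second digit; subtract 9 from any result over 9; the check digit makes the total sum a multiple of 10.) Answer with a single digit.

3

Partial digits right→left: 3 3 0 4 5 7 7 2 4 1 2 3 7 8
Double every second digit counting from the check-digit position (so the 1st, 3rd, 5th, ... of the partial from the right).
  doubled (with −9 where >9): 6 0 1 5 8 4 5 → sum 29
  kept as-is: 3 4 7 2 1 3 8 → sum 28
Total = 29 + 28 = 57.
Check digit = (10 − (57 mod 10)) mod 10 = 3.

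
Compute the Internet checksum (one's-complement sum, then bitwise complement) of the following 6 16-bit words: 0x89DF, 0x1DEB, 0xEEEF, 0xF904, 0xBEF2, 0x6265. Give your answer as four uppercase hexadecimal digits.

4EE8

One's-complement addition (fold any carry out of bit 15 back into bit 0):
  0x89DF + 0x1DEB = 0x0A7CA
  0xA7CA + 0xEEEF = 0x196B9 → wrap carry → 0x96BA
  0x96BA + 0xF904 = 0x18FBE → wrap carry → 0x8FBF
  0x8FBF + 0xBEF2 = 0x14EB1 → wrap carry → 0x4EB2
  0x4EB2 + 0x6265 = 0x0B117
One's-complement sum = 0xB117.
Checksum = ~0xB117 & 0xFFFF = 0x4EE8.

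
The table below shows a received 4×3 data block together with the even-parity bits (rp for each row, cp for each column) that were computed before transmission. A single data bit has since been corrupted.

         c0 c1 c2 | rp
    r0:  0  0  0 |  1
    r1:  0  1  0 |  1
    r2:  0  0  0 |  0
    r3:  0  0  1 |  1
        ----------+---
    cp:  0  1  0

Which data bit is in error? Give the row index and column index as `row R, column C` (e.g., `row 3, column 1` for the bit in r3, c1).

Recompute each row's even parity and compare to rp:
  r0: data parity 0, sent rp 1 → mismatch
  r1: data parity 1, sent rp 1 → ok
  r2: data parity 0, sent rp 0 → ok
  r3: data parity 1, sent rp 1 → ok
Recompute each column's even parity and compare to cp:
  c0: data parity 0, sent cp 0 → ok
  c1: data parity 1, sent cp 1 → ok
  c2: data parity 1, sent cp 0 → mismatch
Exactly one row (r0) and one column (c2) fail → the flipped bit is at their intersection.

row 0, column 2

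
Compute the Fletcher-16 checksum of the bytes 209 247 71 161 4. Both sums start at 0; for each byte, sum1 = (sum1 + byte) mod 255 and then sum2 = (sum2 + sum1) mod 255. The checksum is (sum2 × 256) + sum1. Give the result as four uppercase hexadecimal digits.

16B6

Running sums (mod 255):
  after byte 0 (209): sum1=209, sum2=209
  after byte 1 (247): sum1=201, sum2=155
  after byte 2 (71): sum1=17, sum2=172
  after byte 3 (161): sum1=178, sum2=95
  after byte 4 (4): sum1=182, sum2=22
Checksum = sum2·256 + sum1 = 22·256 + 182 = 5814 = 0x16B6.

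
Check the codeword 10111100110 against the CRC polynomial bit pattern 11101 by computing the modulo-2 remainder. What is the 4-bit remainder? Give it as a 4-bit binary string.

0100

Modulo-2 division of 10111100110 by 11101:
  pos 0: 10111 XOR 11101 = 01010
  pos 1: 10101 XOR 11101 = 01000
  pos 2: 10000 XOR 11101 = 01101
  pos 3: 11010 XOR 11101 = 00111
  pos 5: 11111 XOR 11101 = 00010
Remainder = 0100 (nonzero — an error is detected).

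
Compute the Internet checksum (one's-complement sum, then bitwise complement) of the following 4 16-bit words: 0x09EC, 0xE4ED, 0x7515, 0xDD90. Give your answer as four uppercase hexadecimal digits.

BE7F

One's-complement addition (fold any carry out of bit 15 back into bit 0):
  0x09EC + 0xE4ED = 0x0EED9
  0xEED9 + 0x7515 = 0x163EE → wrap carry → 0x63EF
  0x63EF + 0xDD90 = 0x1417F → wrap carry → 0x4180
One's-complement sum = 0x4180.
Checksum = ~0x4180 & 0xFFFF = 0xBE7F.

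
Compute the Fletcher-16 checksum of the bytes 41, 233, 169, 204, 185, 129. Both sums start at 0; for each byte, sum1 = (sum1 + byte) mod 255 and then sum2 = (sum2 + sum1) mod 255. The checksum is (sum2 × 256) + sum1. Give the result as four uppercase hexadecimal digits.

Running sums (mod 255):
  after byte 0 (41): sum1=41, sum2=41
  after byte 1 (233): sum1=19, sum2=60
  after byte 2 (169): sum1=188, sum2=248
  after byte 3 (204): sum1=137, sum2=130
  after byte 4 (185): sum1=67, sum2=197
  after byte 5 (129): sum1=196, sum2=138
Checksum = sum2·256 + sum1 = 138·256 + 196 = 35524 = 0x8AC4.

8AC4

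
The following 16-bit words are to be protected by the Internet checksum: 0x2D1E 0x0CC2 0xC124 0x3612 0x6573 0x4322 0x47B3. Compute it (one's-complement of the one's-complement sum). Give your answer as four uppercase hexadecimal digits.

One's-complement addition (fold any carry out of bit 15 back into bit 0):
  0x2D1E + 0x0CC2 = 0x039E0
  0x39E0 + 0xC124 = 0x0FB04
  0xFB04 + 0x3612 = 0x13116 → wrap carry → 0x3117
  0x3117 + 0x6573 = 0x0968A
  0x968A + 0x4322 = 0x0D9AC
  0xD9AC + 0x47B3 = 0x1215F → wrap carry → 0x2160
One's-complement sum = 0x2160.
Checksum = ~0x2160 & 0xFFFF = 0xDE9F.

DE9F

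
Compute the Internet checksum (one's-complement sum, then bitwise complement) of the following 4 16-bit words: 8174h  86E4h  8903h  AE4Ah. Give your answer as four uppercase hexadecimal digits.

C058

One's-complement addition (fold any carry out of bit 15 back into bit 0):
  0x8174 + 0x86E4 = 0x10858 → wrap carry → 0x0859
  0x0859 + 0x8903 = 0x0915C
  0x915C + 0xAE4A = 0x13FA6 → wrap carry → 0x3FA7
One's-complement sum = 0x3FA7.
Checksum = ~0x3FA7 & 0xFFFF = 0xC058.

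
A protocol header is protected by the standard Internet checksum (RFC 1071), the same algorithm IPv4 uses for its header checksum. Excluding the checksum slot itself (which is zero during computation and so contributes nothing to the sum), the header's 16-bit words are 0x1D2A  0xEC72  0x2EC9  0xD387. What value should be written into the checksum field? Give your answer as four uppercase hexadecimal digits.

F411

One's-complement addition (fold any carry out of bit 15 back into bit 0):
  0x1D2A + 0xEC72 = 0x1099C → wrap carry → 0x099D
  0x099D + 0x2EC9 = 0x03866
  0x3866 + 0xD387 = 0x10BED → wrap carry → 0x0BEE
One's-complement sum = 0x0BEE.
Checksum = ~0x0BEE & 0xFFFF = 0xF411.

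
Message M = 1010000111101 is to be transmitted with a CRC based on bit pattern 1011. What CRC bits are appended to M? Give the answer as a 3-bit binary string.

101

Append 3 zeros: 1010000111101000. Divide by 1011 (XOR where the leading bit is 1):
  pos 0: 1010 XOR 1011 = 0001
  pos 3: 1000 XOR 1011 = 0011
  pos 5: 1111 XOR 1011 = 0100
  pos 6: 1001 XOR 1011 = 0010
  pos 8: 1010 XOR 1011 = 0001
  pos 11: 1100 XOR 1011 = 0111
  pos 12: 1110 XOR 1011 = 0101
Remainder (last 3 bits) = 101. This is the CRC / FCS.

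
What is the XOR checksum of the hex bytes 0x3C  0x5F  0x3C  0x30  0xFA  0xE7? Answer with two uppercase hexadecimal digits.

72

XOR the bytes together:
  start with 0x3C
  0x3C ⊕ 0x5F = 0x63
  0x63 ⊕ 0x3C = 0x5F
  0x5F ⊕ 0x30 = 0x6F
  0x6F ⊕ 0xFA = 0x95
  0x95 ⊕ 0xE7 = 0x72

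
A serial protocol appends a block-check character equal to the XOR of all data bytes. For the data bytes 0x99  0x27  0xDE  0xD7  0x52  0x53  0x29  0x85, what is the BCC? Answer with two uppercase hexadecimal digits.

XOR the bytes together:
  start with 0x99
  0x99 ⊕ 0x27 = 0xBE
  0xBE ⊕ 0xDE = 0x60
  0x60 ⊕ 0xD7 = 0xB7
  0xB7 ⊕ 0x52 = 0xE5
  0xE5 ⊕ 0x53 = 0xB6
  0xB6 ⊕ 0x29 = 0x9F
  0x9F ⊕ 0x85 = 0x1A

1A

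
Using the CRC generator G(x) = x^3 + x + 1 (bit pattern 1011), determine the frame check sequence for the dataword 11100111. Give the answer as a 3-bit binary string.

111

Append 3 zeros: 11100111000. Divide by 1011 (XOR where the leading bit is 1):
  pos 0: 1110 XOR 1011 = 0101
  pos 1: 1010 XOR 1011 = 0001
  pos 4: 1111 XOR 1011 = 0100
  pos 5: 1000 XOR 1011 = 0011
  pos 7: 1100 XOR 1011 = 0111
Remainder (last 3 bits) = 111. This is the CRC / FCS.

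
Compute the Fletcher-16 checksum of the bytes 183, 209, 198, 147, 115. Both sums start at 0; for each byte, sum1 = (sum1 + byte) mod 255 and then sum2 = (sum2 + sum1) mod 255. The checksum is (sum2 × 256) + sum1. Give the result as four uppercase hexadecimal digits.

CC57

Running sums (mod 255):
  after byte 0 (183): sum1=183, sum2=183
  after byte 1 (209): sum1=137, sum2=65
  after byte 2 (198): sum1=80, sum2=145
  after byte 3 (147): sum1=227, sum2=117
  after byte 4 (115): sum1=87, sum2=204
Checksum = sum2·256 + sum1 = 204·256 + 87 = 52311 = 0xCC57.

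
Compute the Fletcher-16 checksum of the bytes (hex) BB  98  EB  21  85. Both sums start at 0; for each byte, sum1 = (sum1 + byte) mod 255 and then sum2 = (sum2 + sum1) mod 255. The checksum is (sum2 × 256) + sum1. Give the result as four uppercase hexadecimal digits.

98E6

Running sums (mod 255):
  after byte 0 (BB): sum1=187, sum2=187
  after byte 1 (98): sum1=84, sum2=16
  after byte 2 (EB): sum1=64, sum2=80
  after byte 3 (21): sum1=97, sum2=177
  after byte 4 (85): sum1=230, sum2=152
Checksum = sum2·256 + sum1 = 152·256 + 230 = 39142 = 0x98E6.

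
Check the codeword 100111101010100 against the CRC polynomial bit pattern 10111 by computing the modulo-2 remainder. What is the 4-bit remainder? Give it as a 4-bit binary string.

0000

Modulo-2 division of 100111101010100 by 10111:
  pos 0: 10011 XOR 10111 = 00100
  pos 2: 10011 XOR 10111 = 00100
  pos 4: 10001 XOR 10111 = 00110
  pos 6: 11001 XOR 10111 = 01110
  pos 7: 11100 XOR 10111 = 01011
  pos 8: 10111 XOR 10111 = 00000
Remainder = 0000 (zero — the frame passes the CRC check).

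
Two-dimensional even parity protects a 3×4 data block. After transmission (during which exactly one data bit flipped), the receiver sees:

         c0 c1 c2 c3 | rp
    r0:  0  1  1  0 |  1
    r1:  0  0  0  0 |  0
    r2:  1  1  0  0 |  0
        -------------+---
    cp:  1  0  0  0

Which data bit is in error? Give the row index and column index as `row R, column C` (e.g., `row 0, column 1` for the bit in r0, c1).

row 0, column 2

Recompute each row's even parity and compare to rp:
  r0: data parity 0, sent rp 1 → mismatch
  r1: data parity 0, sent rp 0 → ok
  r2: data parity 0, sent rp 0 → ok
Recompute each column's even parity and compare to cp:
  c0: data parity 1, sent cp 1 → ok
  c1: data parity 0, sent cp 0 → ok
  c2: data parity 1, sent cp 0 → mismatch
  c3: data parity 0, sent cp 0 → ok
Exactly one row (r0) and one column (c2) fail → the flipped bit is at their intersection.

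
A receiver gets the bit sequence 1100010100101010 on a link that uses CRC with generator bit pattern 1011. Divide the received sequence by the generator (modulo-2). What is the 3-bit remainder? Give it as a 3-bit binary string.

100

Modulo-2 division of 1100010100101010 by 1011:
  pos 0: 1100 XOR 1011 = 0111
  pos 1: 1110 XOR 1011 = 0101
  pos 2: 1011 XOR 1011 = 0000
  pos 7: 1001 XOR 1011 = 0010
  pos 9: 1001 XOR 1011 = 0010
  pos 11: 1001 XOR 1011 = 0010
Remainder = 100 (nonzero — an error is detected).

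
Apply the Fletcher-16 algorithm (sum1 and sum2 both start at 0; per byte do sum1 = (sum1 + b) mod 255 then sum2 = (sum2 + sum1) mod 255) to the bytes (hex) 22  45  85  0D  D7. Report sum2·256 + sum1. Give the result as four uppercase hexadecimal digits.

42D1

Running sums (mod 255):
  after byte 0 (22): sum1=34, sum2=34
  after byte 1 (45): sum1=103, sum2=137
  after byte 2 (85): sum1=236, sum2=118
  after byte 3 (0D): sum1=249, sum2=112
  after byte 4 (D7): sum1=209, sum2=66
Checksum = sum2·256 + sum1 = 66·256 + 209 = 17105 = 0x42D1.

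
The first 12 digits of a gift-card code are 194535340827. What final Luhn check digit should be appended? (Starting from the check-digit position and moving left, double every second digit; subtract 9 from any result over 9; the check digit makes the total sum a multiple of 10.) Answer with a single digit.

Partial digits right→left: 7 2 8 0 4 3 5 3 5 4 9 1
Double every second digit counting from the check-digit position (so the 1st, 3rd, 5th, ... of the partial from the right).
  doubled (with −9 where >9): 5 7 8 1 1 9 → sum 31
  kept as-is: 2 0 3 3 4 1 → sum 13
Total = 31 + 13 = 44.
Check digit = (10 − (44 mod 10)) mod 10 = 6.

6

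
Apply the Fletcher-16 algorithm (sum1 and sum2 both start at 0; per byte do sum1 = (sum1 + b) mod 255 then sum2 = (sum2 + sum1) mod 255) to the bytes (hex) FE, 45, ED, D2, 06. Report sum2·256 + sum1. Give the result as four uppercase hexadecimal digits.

850B

Running sums (mod 255):
  after byte 0 (FE): sum1=254, sum2=254
  after byte 1 (45): sum1=68, sum2=67
  after byte 2 (ED): sum1=50, sum2=117
  after byte 3 (D2): sum1=5, sum2=122
  after byte 4 (06): sum1=11, sum2=133
Checksum = sum2·256 + sum1 = 133·256 + 11 = 34059 = 0x850B.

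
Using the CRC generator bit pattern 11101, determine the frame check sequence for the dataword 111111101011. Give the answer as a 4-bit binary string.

Append 4 zeros: 1111111010110000. Divide by 11101 (XOR where the leading bit is 1):
  pos 0: 11111 XOR 11101 = 00010
  pos 3: 10110 XOR 11101 = 01011
  pos 4: 10111 XOR 11101 = 01010
  pos 5: 10100 XOR 11101 = 01001
  pos 6: 10011 XOR 11101 = 01110
  pos 7: 11101 XOR 11101 = 00000
Remainder (last 4 bits) = 0000. This is the CRC / FCS.

0000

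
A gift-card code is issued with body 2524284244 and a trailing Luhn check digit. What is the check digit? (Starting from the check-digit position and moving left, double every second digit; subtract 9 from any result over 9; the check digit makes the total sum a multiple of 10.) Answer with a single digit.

Partial digits right→left: 4 4 2 4 8 2 4 2 5 2
Double every second digit counting from the check-digit position (so the 1st, 3rd, 5th, ... of the partial from the right).
  doubled (with −9 where >9): 8 4 7 8 1 → sum 28
  kept as-is: 4 4 2 2 2 → sum 14
Total = 28 + 14 = 42.
Check digit = (10 − (42 mod 10)) mod 10 = 8.

8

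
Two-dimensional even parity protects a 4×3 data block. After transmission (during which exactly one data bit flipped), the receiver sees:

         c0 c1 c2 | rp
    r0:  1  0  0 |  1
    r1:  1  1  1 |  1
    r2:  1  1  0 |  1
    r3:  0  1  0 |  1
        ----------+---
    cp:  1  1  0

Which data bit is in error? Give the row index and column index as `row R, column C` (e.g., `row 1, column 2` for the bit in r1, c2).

row 2, column 2

Recompute each row's even parity and compare to rp:
  r0: data parity 1, sent rp 1 → ok
  r1: data parity 1, sent rp 1 → ok
  r2: data parity 0, sent rp 1 → mismatch
  r3: data parity 1, sent rp 1 → ok
Recompute each column's even parity and compare to cp:
  c0: data parity 1, sent cp 1 → ok
  c1: data parity 1, sent cp 1 → ok
  c2: data parity 1, sent cp 0 → mismatch
Exactly one row (r2) and one column (c2) fail → the flipped bit is at their intersection.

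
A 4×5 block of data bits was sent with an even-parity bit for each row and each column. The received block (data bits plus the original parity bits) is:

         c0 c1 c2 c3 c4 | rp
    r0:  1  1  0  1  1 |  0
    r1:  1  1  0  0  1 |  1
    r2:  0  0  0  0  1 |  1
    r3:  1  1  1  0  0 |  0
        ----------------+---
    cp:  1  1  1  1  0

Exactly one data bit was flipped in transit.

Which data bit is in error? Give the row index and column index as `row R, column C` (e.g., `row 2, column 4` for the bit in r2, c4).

row 3, column 4

Recompute each row's even parity and compare to rp:
  r0: data parity 0, sent rp 0 → ok
  r1: data parity 1, sent rp 1 → ok
  r2: data parity 1, sent rp 1 → ok
  r3: data parity 1, sent rp 0 → mismatch
Recompute each column's even parity and compare to cp:
  c0: data parity 1, sent cp 1 → ok
  c1: data parity 1, sent cp 1 → ok
  c2: data parity 1, sent cp 1 → ok
  c3: data parity 1, sent cp 1 → ok
  c4: data parity 1, sent cp 0 → mismatch
Exactly one row (r3) and one column (c4) fail → the flipped bit is at their intersection.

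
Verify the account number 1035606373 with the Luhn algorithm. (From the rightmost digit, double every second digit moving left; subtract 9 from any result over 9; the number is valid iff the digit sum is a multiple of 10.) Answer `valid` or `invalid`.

From the right, keep odd positions and double even positions (subtract 9 from any doubled value over 9):
  doubled (positions 2,4,...): 5 3 3 6 2 → sum 19
  kept (positions 1,3,...): 3 3 0 5 0 → sum 11
Total = 30.
30 mod 10 = 0, so the number is valid.

valid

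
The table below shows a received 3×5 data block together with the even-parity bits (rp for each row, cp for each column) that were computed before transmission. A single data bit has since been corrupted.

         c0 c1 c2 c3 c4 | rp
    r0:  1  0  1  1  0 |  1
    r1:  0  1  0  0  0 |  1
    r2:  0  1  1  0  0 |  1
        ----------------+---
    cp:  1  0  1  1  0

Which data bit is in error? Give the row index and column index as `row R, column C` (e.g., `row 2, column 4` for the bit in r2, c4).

row 2, column 2

Recompute each row's even parity and compare to rp:
  r0: data parity 1, sent rp 1 → ok
  r1: data parity 1, sent rp 1 → ok
  r2: data parity 0, sent rp 1 → mismatch
Recompute each column's even parity and compare to cp:
  c0: data parity 1, sent cp 1 → ok
  c1: data parity 0, sent cp 0 → ok
  c2: data parity 0, sent cp 1 → mismatch
  c3: data parity 1, sent cp 1 → ok
  c4: data parity 0, sent cp 0 → ok
Exactly one row (r2) and one column (c2) fail → the flipped bit is at their intersection.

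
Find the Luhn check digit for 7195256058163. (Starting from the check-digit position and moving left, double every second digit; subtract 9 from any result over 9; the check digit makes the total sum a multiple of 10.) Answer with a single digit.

Partial digits right→left: 3 6 1 8 5 0 6 5 2 5 9 1 7
Double every second digit counting from the check-digit position (so the 1st, 3rd, 5th, ... of the partial from the right).
  doubled (with −9 where >9): 6 2 1 3 4 9 5 → sum 30
  kept as-is: 6 8 0 5 5 1 → sum 25
Total = 30 + 25 = 55.
Check digit = (10 − (55 mod 10)) mod 10 = 5.

5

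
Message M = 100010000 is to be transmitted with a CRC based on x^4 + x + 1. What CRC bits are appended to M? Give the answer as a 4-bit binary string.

Append 4 zeros: 1000100000000. Divide by 10011 (XOR where the leading bit is 1):
  pos 0: 10001 XOR 10011 = 00010
  pos 3: 10000 XOR 10011 = 00011
  pos 6: 11000 XOR 10011 = 01011
  pos 7: 10110 XOR 10011 = 00101
Remainder (last 4 bits) = 1010. This is the CRC / FCS.

1010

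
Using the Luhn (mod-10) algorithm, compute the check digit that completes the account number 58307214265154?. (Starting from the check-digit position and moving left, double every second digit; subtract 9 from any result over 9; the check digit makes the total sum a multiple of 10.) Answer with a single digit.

0

Partial digits right→left: 4 5 1 5 6 2 4 1 2 7 0 3 8 5
Double every second digit counting from the check-digit position (so the 1st, 3rd, 5th, ... of the partial from the right).
  doubled (with −9 where >9): 8 2 3 8 4 0 7 → sum 32
  kept as-is: 5 5 2 1 7 3 5 → sum 28
Total = 32 + 28 = 60.
Check digit = (10 − (60 mod 10)) mod 10 = 0.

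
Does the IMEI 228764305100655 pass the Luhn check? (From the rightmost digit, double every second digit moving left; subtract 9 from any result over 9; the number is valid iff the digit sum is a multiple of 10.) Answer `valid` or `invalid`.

From the right, keep odd positions and double even positions (subtract 9 from any doubled value over 9):
  doubled (positions 2,4,...): 1 0 2 0 8 5 4 → sum 20
  kept (positions 1,3,...): 5 6 0 5 3 6 8 2 → sum 35
Total = 55.
55 mod 10 = 5, so the number is invalid.

invalid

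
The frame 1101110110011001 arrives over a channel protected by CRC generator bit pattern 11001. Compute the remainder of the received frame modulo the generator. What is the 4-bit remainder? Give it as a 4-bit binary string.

0000

Modulo-2 division of 1101110110011001 by 11001:
  pos 0: 11011 XOR 11001 = 00010
  pos 3: 10101 XOR 11001 = 01100
  pos 4: 11001 XOR 11001 = 00000
  pos 11: 11001 XOR 11001 = 00000
Remainder = 0000 (zero — the frame passes the CRC check).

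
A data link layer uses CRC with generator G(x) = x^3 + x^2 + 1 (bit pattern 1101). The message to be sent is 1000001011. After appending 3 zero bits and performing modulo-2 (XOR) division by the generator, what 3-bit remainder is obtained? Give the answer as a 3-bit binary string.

111

Append 3 zeros: 1000001011000. Divide by 1101 (XOR where the leading bit is 1):
  pos 0: 1000 XOR 1101 = 0101
  pos 1: 1010 XOR 1101 = 0111
  pos 2: 1110 XOR 1101 = 0011
  pos 4: 1110 XOR 1101 = 0011
  pos 6: 1111 XOR 1101 = 0010
  pos 8: 1000 XOR 1101 = 0101
  pos 9: 1010 XOR 1101 = 0111
Remainder (last 3 bits) = 111. This is the CRC / FCS.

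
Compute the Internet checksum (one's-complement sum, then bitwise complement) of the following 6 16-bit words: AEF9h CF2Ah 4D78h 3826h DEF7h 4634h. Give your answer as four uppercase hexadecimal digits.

One's-complement addition (fold any carry out of bit 15 back into bit 0):
  0xAEF9 + 0xCF2A = 0x17E23 → wrap carry → 0x7E24
  0x7E24 + 0x4D78 = 0x0CB9C
  0xCB9C + 0x3826 = 0x103C2 → wrap carry → 0x03C3
  0x03C3 + 0xDEF7 = 0x0E2BA
  0xE2BA + 0x4634 = 0x128EE → wrap carry → 0x28EF
One's-complement sum = 0x28EF.
Checksum = ~0x28EF & 0xFFFF = 0xD710.

D710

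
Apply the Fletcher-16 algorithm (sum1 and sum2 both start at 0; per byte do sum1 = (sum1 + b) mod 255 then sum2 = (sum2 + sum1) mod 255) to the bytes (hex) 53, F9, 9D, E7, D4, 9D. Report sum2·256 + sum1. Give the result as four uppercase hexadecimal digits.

Running sums (mod 255):
  after byte 0 (53): sum1=83, sum2=83
  after byte 1 (F9): sum1=77, sum2=160
  after byte 2 (9D): sum1=234, sum2=139
  after byte 3 (E7): sum1=210, sum2=94
  after byte 4 (D4): sum1=167, sum2=6
  after byte 5 (9D): sum1=69, sum2=75
Checksum = sum2·256 + sum1 = 75·256 + 69 = 19269 = 0x4B45.

4B45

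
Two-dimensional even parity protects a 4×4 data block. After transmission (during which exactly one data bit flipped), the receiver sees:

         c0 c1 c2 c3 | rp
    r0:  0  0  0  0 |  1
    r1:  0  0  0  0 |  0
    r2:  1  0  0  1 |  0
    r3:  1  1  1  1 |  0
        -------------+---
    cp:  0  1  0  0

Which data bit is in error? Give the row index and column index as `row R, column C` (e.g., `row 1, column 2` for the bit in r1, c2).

Recompute each row's even parity and compare to rp:
  r0: data parity 0, sent rp 1 → mismatch
  r1: data parity 0, sent rp 0 → ok
  r2: data parity 0, sent rp 0 → ok
  r3: data parity 0, sent rp 0 → ok
Recompute each column's even parity and compare to cp:
  c0: data parity 0, sent cp 0 → ok
  c1: data parity 1, sent cp 1 → ok
  c2: data parity 1, sent cp 0 → mismatch
  c3: data parity 0, sent cp 0 → ok
Exactly one row (r0) and one column (c2) fail → the flipped bit is at their intersection.

row 0, column 2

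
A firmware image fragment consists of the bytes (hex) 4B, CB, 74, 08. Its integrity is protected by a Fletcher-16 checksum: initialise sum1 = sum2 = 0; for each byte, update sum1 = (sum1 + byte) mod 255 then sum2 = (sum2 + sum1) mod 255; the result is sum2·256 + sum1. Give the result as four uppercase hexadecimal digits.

8193

Running sums (mod 255):
  after byte 0 (4B): sum1=75, sum2=75
  after byte 1 (CB): sum1=23, sum2=98
  after byte 2 (74): sum1=139, sum2=237
  after byte 3 (08): sum1=147, sum2=129
Checksum = sum2·256 + sum1 = 129·256 + 147 = 33171 = 0x8193.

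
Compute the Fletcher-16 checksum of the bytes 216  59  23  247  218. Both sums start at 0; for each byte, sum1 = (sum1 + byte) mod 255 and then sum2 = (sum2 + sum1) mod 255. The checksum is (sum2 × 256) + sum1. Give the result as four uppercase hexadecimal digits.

Running sums (mod 255):
  after byte 0 (216): sum1=216, sum2=216
  after byte 1 (59): sum1=20, sum2=236
  after byte 2 (23): sum1=43, sum2=24
  after byte 3 (247): sum1=35, sum2=59
  after byte 4 (218): sum1=253, sum2=57
Checksum = sum2·256 + sum1 = 57·256 + 253 = 14845 = 0x39FD.

39FD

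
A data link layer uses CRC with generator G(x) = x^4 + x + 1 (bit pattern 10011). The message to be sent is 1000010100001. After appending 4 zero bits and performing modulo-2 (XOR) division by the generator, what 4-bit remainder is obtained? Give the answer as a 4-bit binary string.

0101

Append 4 zeros: 10000101000010000. Divide by 10011 (XOR where the leading bit is 1):
  pos 0: 10000 XOR 10011 = 00011
  pos 3: 11101 XOR 10011 = 01110
  pos 4: 11100 XOR 10011 = 01111
  pos 5: 11110 XOR 10011 = 01101
  pos 6: 11010 XOR 10011 = 01001
  pos 7: 10010 XOR 10011 = 00001
  pos 11: 11000 XOR 10011 = 01011
  pos 12: 10110 XOR 10011 = 00101
Remainder (last 4 bits) = 0101. This is the CRC / FCS.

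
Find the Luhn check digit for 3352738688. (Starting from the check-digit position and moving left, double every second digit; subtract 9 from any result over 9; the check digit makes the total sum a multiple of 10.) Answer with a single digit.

Partial digits right→left: 8 8 6 8 3 7 2 5 3 3
Double every second digit counting from the check-digit position (so the 1st, 3rd, 5th, ... of the partial from the right).
  doubled (with −9 where >9): 7 3 6 4 6 → sum 26
  kept as-is: 8 8 7 5 3 → sum 31
Total = 26 + 31 = 57.
Check digit = (10 − (57 mod 10)) mod 10 = 3.

3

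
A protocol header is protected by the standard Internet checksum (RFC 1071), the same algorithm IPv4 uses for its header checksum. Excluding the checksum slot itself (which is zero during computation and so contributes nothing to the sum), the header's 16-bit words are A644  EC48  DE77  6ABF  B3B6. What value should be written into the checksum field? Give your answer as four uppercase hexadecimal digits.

One's-complement addition (fold any carry out of bit 15 back into bit 0):
  0xA644 + 0xEC48 = 0x1928C → wrap carry → 0x928D
  0x928D + 0xDE77 = 0x17104 → wrap carry → 0x7105
  0x7105 + 0x6ABF = 0x0DBC4
  0xDBC4 + 0xB3B6 = 0x18F7A → wrap carry → 0x8F7B
One's-complement sum = 0x8F7B.
Checksum = ~0x8F7B & 0xFFFF = 0x7084.

7084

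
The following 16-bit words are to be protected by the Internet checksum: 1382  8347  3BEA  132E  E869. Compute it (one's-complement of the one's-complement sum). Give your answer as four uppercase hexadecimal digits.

31B4

One's-complement addition (fold any carry out of bit 15 back into bit 0):
  0x1382 + 0x8347 = 0x096C9
  0x96C9 + 0x3BEA = 0x0D2B3
  0xD2B3 + 0x132E = 0x0E5E1
  0xE5E1 + 0xE869 = 0x1CE4A → wrap carry → 0xCE4B
One's-complement sum = 0xCE4B.
Checksum = ~0xCE4B & 0xFFFF = 0x31B4.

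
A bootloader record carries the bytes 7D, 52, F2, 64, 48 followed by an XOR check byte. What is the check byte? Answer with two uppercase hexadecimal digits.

XOR the bytes together:
  start with 0x7D
  0x7D ⊕ 0x52 = 0x2F
  0x2F ⊕ 0xF2 = 0xDD
  0xDD ⊕ 0x64 = 0xB9
  0xB9 ⊕ 0x48 = 0xF1

F1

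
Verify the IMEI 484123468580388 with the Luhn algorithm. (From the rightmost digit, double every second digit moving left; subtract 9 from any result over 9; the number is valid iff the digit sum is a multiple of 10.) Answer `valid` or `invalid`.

invalid

From the right, keep odd positions and double even positions (subtract 9 from any doubled value over 9):
  doubled (positions 2,4,...): 7 0 1 3 6 2 7 → sum 26
  kept (positions 1,3,...): 8 3 8 8 4 2 4 4 → sum 41
Total = 67.
67 mod 10 = 7, so the number is invalid.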